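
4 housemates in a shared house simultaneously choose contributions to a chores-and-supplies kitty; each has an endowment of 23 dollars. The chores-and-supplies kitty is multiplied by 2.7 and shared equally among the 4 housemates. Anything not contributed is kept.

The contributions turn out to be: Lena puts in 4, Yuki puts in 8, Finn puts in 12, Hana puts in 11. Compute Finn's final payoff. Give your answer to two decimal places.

34.63 dollars

Total contributed: 4 + 8 + 12 + 11 = 35.
Each receives 2.7 × 35 / 4 = 23.63 from the chores-and-supplies kitty.
Finn keeps 23 − 12 = 11, so Finn's payoff is 11 + 23.63 = 34.63.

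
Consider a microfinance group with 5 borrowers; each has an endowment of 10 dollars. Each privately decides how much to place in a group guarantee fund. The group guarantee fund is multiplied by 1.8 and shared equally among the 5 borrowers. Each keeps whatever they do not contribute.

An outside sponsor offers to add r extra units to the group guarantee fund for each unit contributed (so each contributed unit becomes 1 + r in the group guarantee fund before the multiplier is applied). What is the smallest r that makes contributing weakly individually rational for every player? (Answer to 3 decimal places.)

With matching at rate r, one contributed unit becomes (1 + r) in the group guarantee fund and returns 1.8 × (1 + r) / 5 to the contributor.
Setting this equal to 1: 1 + r = 5/1.8 = 2.7778.
So the minimum matching rate is r = 2.7778 − 1 = 1.778.

1.778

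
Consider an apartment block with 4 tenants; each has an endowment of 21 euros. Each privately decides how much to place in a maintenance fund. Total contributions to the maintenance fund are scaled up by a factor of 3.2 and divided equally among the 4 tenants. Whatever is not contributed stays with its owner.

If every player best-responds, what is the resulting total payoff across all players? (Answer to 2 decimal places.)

84.00 euros

Each contributed unit returns 3.2/4 = 0.8000 to its contributor — below 1 — so contributing 0 is dominant for every player. At the Nash equilibrium everyone keeps their 21, and the group total is 4 × 21 = 84.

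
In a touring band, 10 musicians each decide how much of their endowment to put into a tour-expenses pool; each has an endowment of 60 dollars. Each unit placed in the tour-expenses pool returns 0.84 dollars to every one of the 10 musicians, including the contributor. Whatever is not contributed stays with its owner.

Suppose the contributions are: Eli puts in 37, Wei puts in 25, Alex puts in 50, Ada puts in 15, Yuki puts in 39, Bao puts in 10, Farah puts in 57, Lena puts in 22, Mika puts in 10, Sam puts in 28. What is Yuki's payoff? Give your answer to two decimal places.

267.12 dollars

Total contributed: 37 + 25 + 50 + 15 + 39 + 10 + 57 + 22 + 10 + 28 = 293.
Each receives 0.84 × 293 = 246.12 from the tour-expenses pool.
Yuki keeps 60 − 39 = 21, so Yuki's payoff is 21 + 246.12 = 267.12.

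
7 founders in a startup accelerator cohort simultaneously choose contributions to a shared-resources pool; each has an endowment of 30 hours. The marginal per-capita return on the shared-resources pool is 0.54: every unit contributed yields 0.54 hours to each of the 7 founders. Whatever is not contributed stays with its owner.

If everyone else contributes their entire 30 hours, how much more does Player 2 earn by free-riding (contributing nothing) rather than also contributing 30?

13.80 hours

Switching from a contribution of 30 to 0 lets Player 2 keep an extra 30 hours, but lowers the shared-resources pool by 30, which costs Player 2 their own share of that drop: 0.54 × 30 = 16.20.
Net gain = 30 − 16.20 = 13.80. The private return per contributed unit (0.54) is below 1, so free-riding is indeed the best response regardless of what the others do.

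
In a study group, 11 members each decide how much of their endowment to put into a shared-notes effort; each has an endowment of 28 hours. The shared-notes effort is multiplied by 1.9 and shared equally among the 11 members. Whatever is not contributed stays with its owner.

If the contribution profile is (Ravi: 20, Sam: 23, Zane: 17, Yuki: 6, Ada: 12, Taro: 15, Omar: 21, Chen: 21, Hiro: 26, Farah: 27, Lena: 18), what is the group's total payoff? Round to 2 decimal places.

Total contributed: 20 + 23 + 17 + 6 + 12 + 15 + 21 + 21 + 26 + 27 + 18 = 206; total kept: 11 × 28 − 206 = 102.
The shared-notes effort pays out 1.9 × 206 = 391.40 in aggregate.
Group total = 102 + 391.40 = 493.40.

493.40 hours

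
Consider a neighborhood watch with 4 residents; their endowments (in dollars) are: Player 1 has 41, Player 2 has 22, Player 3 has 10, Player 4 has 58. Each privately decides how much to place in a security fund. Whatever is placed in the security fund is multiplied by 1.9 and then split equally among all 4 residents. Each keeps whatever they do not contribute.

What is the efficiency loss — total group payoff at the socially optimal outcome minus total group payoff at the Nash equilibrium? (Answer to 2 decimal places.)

The private return per contributed unit is 1.9/4 = 0.4750 < 1 for every player regardless of endowment, so the Nash equilibrium is zero contribution and the group total is Σ E_j = 41 + 22 + 10 + 58 = 131.
Each contributed unit returns 1.900 to the group, so the social optimum is full contribution by everyone: group total = 1.900 × 131 = 248.90.
Efficiency loss = (1.900 − 1) × 131 = 117.90.

117.90 dollars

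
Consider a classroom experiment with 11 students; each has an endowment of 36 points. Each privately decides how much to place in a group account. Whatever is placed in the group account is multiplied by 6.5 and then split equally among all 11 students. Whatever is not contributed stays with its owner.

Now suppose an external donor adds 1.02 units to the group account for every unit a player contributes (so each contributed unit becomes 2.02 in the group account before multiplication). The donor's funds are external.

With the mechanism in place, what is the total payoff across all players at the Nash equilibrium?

5199.48 points

The effective private return per unit is now 6.5 × 2.02 / 11 = 1.1936 > 1, so every player's dominant strategy flips to full contribution.
So the Nash equilibrium is full contribution by all 11; the group earns 6.5 × 2.02 × 396 = 5199.48.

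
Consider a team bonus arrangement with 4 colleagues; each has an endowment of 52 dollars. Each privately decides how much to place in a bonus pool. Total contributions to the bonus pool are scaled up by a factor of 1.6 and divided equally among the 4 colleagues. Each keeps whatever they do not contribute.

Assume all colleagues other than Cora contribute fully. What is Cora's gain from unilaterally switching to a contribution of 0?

31.20 dollars

Switching from a contribution of 52 to 0 lets Cora keep an extra 52 dollars, but lowers the bonus pool by 52, which costs Cora their own share of that drop: 1.6/4 × 52 = 20.80.
Net gain = 52 − 20.80 = 31.20. The private return per contributed unit (0.4000) is below 1, so free-riding is indeed the best response regardless of what the others do.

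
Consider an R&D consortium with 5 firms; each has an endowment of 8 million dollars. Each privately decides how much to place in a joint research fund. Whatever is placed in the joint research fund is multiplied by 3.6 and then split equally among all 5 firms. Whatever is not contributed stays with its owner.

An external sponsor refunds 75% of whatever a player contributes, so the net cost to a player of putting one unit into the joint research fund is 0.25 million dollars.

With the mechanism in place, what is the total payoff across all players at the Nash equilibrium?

Under the mechanism each unit contributed yields (3.6/5) / 0.25 = 2.8800 back to its contributor per unit of net cost, which exceeds 1, making full contribution the dominant choice for everyone.
So the Nash equilibrium is full contribution by all 5; the group earns 5 × (8 × 0.75 + 3.6 × 8) = 174.00.

174.00 million dollars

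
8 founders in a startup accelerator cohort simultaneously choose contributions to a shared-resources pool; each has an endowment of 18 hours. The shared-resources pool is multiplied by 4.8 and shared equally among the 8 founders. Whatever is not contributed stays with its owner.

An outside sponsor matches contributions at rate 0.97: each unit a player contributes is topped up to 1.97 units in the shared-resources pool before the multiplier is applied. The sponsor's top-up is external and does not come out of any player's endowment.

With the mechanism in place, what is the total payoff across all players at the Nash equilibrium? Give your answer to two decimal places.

Under the mechanism each unit contributed yields 4.8 × 1.97 / 8 = 1.1820 back to its contributor per unit of net cost, which exceeds 1, making full contribution the dominant choice for everyone.
So the Nash equilibrium is full contribution by all 8; the group earns 4.8 × 1.97 × 144 = 1361.66.

1361.66 hours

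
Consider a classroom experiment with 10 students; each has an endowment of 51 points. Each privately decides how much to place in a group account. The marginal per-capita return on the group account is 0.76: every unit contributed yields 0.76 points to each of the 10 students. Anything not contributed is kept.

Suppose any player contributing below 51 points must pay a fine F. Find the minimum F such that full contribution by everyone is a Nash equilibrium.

12.24 points

Given the others contribute fully, the best deviation is to contribute 0 (any partial contribution still incurs the fine and gives up units whose private return 0.76 is below 1).
Deviating from 51 to 0 saves 51 points but forfeits the deviator's share of the drop in the group account: 0.76 × 51 = 38.76.
So the deviation gain is 51 − 38.76 = 12.24, and the fine must be at least 12.24 points to wipe it out.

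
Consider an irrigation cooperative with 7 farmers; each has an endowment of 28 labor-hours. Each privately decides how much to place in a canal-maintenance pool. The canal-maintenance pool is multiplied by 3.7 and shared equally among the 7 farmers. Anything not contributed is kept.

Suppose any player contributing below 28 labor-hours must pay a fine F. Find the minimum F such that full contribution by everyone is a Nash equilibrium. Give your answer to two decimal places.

13.20 labor-hours

Given the others contribute fully, the best deviation is to contribute 0 (any partial contribution still incurs the fine and gives up units whose private return 0.5286 is below 1).
Deviating from 28 to 0 saves 28 labor-hours but forfeits the deviator's share of the drop in the canal-maintenance pool: 3.7/7 × 28 = 14.80.
So the deviation gain is 28 − 14.80 = 13.20, and the fine must be at least 13.20 labor-hours to wipe it out.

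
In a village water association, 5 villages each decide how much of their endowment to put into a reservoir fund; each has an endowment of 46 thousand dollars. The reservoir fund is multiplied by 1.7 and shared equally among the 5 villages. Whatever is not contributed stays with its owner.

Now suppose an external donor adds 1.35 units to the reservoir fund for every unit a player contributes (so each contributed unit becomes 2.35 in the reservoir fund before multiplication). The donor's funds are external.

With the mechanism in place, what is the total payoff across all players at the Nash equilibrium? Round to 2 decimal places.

230.00 thousand dollars

Even with the mechanism, each unit contributed returns only 1.7 × 2.35 / 5 = 0.7990 per unit of net cost, so contributing nothing is still dominant.
At the Nash equilibrium no one contributes; group total payoff = 5 × 46 = 230.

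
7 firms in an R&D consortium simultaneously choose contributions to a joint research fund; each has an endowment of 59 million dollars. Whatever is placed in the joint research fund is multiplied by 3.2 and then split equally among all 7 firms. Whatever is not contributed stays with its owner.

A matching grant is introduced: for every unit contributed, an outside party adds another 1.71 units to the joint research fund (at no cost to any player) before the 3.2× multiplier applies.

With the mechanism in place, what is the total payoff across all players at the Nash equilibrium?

3581.54 million dollars

The effective private return per unit is now 3.2 × 2.71 / 7 = 1.2389 > 1, so every player's dominant strategy flips to full contribution.
At the Nash equilibrium everyone contributes 59. Group total payoff = 3.2 × 2.71 × 413 = 3581.54.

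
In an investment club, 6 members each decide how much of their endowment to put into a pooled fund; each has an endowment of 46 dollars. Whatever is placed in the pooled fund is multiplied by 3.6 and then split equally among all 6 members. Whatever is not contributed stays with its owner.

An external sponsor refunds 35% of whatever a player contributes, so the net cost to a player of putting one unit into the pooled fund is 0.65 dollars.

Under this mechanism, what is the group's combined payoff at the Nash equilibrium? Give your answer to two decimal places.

276.00 dollars

The effective private return is (3.6/6) / 0.65 = 0.9231, which is still under 1, so the mechanism doesn't change anyone's dominant strategy: zero contribution.
At the Nash equilibrium no one contributes; group total payoff = 6 × 46 = 276.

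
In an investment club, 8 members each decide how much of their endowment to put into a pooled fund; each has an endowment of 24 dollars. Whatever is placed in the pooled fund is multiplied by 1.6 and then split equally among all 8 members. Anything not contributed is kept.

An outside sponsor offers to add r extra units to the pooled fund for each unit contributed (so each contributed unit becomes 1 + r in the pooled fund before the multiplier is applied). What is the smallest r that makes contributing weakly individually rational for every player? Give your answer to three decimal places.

With matching at rate r, one contributed unit becomes (1 + r) in the pooled fund and returns 1.6 × (1 + r) / 8 to the contributor.
Setting this equal to 1: 1 + r = 8/1.6 = 5.0000.
So the minimum matching rate is r = 5.0000 − 1 = 4.000.

4.000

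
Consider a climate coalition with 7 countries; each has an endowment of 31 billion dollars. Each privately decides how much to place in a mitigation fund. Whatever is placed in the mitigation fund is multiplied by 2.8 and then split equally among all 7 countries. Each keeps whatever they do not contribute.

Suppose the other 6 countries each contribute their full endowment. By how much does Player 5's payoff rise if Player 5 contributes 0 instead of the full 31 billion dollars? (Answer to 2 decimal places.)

18.60 billion dollars

Switching from a contribution of 31 to 0 lets Player 5 keep an extra 31 billion dollars, but lowers the mitigation fund by 31, which costs Player 5 their own share of that drop: 2.8/7 × 31 = 12.40.
Net gain = 31 − 12.40 = 18.60. The private return per contributed unit (0.4000) is below 1, so free-riding is indeed the best response regardless of what the others do.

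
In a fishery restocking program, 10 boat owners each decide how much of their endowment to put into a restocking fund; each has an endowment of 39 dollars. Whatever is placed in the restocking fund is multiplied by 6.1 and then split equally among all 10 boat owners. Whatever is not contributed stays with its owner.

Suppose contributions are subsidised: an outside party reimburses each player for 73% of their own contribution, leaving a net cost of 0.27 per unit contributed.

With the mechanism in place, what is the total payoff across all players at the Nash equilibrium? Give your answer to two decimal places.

The effective private return per unit is now (6.1/10) / 0.27 = 2.2593 > 1, so every player's dominant strategy flips to full contribution.
So the Nash equilibrium is full contribution by all 10; the group earns 10 × (39 × 0.73 + 6.1 × 39) = 2663.70.

2663.70 dollars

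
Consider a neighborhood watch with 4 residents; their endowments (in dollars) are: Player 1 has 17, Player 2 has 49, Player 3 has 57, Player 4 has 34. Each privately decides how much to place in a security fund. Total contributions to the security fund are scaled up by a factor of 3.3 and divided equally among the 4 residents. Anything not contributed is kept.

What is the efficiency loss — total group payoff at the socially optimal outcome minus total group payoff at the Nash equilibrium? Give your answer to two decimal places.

361.10 dollars

The private return per contributed unit is 3.3/4 = 0.8250 < 1 for every player regardless of endowment, so the Nash equilibrium is zero contribution and the group total is Σ E_j = 17 + 49 + 57 + 34 = 157.
Each contributed unit returns 3.300 to the group, so the social optimum is full contribution by everyone: group total = 3.300 × 157 = 518.10.
Efficiency loss = (3.300 − 1) × 157 = 361.10.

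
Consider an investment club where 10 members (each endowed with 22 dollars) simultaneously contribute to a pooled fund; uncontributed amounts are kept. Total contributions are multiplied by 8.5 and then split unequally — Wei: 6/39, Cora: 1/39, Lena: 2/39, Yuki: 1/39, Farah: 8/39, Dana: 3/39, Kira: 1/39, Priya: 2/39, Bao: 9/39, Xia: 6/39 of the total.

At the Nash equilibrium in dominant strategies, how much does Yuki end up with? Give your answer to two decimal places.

41.18 dollars

Each unit j contributes comes back to j as 8.5 × (j's share), so j prefers to contribute only if that share exceeds 1/8.5 = 0.1176; otherwise keeping the unit dominates.
The shares above 0.1176 belong to Wei, Farah, Bao and Xia, contributing 22 each; the remaining 6 contribute 0. Total contributed: 88.
Yuki keeps 22 and receives 8.5 × 88 × 1/39 = 19.18 from the pooled fund, for a payoff of 41.18.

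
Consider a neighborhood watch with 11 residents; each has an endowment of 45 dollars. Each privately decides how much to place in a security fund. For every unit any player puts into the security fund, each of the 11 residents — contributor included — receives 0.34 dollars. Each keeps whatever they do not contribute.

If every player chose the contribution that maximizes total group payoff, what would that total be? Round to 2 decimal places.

Each contributed unit returns 3.740 to the group as a whole (0.34 to each of 11 players), which exceeds 1, so the social optimum is full contribution: group total = 3.740 × 495 = 1851.30.

1851.30 dollars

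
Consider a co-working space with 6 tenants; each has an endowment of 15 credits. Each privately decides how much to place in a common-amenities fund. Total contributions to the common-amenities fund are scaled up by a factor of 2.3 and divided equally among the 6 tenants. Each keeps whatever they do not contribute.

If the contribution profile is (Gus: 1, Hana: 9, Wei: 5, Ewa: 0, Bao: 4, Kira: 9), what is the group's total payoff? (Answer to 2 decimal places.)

Total contributed: 1 + 9 + 5 + 0 + 4 + 9 = 28; total kept: 6 × 15 − 28 = 62.
The common-amenities fund pays out 2.3 × 28 = 64.40 in aggregate.
Group total = 62 + 64.40 = 126.40.

126.40 credits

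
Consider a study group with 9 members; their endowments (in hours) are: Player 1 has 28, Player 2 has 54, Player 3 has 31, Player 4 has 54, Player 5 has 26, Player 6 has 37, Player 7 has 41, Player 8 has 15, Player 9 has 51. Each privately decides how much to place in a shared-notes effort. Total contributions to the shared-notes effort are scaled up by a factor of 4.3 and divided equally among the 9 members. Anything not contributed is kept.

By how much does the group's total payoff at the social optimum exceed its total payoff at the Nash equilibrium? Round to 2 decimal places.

1112.10 hours

The private return per contributed unit is 4.3/9 = 0.4778 < 1 for every player regardless of endowment, so the Nash equilibrium is zero contribution and the group total is Σ E_j = 28 + 54 + 31 + 54 + 26 + 37 + 41 + 15 + 51 = 337.
Each contributed unit returns 4.300 to the group, so the social optimum is full contribution by everyone: group total = 4.300 × 337 = 1449.10.
Efficiency loss = (4.300 − 1) × 337 = 1112.10.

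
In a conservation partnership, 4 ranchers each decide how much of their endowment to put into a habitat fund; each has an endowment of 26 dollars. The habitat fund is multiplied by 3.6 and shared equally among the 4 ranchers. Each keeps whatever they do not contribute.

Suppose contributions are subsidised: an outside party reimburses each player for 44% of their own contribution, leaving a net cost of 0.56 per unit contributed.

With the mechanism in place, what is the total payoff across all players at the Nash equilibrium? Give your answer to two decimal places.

The effective private return per unit is now (3.6/4) / 0.56 = 1.6071 > 1, so every player's dominant strategy flips to full contribution.
At the Nash equilibrium everyone contributes 26. Group total payoff = 4 × (26 × 0.44 + 3.6 × 26) = 420.16.

420.16 dollars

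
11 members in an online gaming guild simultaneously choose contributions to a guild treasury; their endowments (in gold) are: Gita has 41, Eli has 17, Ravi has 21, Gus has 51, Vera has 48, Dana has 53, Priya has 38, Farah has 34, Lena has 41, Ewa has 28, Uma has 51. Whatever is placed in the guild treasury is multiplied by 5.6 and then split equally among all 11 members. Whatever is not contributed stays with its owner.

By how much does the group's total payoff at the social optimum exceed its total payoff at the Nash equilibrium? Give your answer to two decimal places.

1945.80 gold

The private return per contributed unit is 5.6/11 = 0.5091 < 1 for every player regardless of endowment, so the Nash equilibrium is zero contribution and the group total is Σ E_j = 41 + 17 + 21 + 51 + 48 + 53 + 38 + 34 + 41 + 28 + 51 = 423.
Each contributed unit returns 5.600 to the group, so the social optimum is full contribution by everyone: group total = 5.600 × 423 = 2368.80.
Efficiency loss = (5.600 − 1) × 423 = 1945.80.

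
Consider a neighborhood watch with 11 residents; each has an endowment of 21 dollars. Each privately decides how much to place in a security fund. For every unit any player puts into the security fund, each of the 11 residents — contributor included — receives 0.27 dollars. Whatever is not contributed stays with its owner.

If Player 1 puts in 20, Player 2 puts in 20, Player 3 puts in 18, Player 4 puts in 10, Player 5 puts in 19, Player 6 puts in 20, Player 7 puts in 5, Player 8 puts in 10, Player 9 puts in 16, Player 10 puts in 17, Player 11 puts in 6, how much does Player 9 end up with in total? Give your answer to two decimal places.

Total contributed: 20 + 20 + 18 + 10 + 19 + 20 + 5 + 10 + 16 + 17 + 6 = 161.
Each receives 0.27 × 161 = 43.47 from the security fund.
Player 9 keeps 21 − 16 = 5, so Player 9's payoff is 5 + 43.47 = 48.47.

48.47 dollars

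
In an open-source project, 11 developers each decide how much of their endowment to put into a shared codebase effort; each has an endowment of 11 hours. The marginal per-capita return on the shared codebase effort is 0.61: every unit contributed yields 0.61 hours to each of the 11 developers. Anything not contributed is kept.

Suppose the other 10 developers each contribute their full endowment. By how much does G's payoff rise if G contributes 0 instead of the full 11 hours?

4.29 hours

Switching from a contribution of 11 to 0 lets G keep an extra 11 hours, but lowers the shared codebase effort by 11, which costs G their own share of that drop: 0.61 × 11 = 6.71.
Net gain = 11 − 6.71 = 4.29. The private return per contributed unit (0.61) is below 1, so free-riding is indeed the best response regardless of what the others do.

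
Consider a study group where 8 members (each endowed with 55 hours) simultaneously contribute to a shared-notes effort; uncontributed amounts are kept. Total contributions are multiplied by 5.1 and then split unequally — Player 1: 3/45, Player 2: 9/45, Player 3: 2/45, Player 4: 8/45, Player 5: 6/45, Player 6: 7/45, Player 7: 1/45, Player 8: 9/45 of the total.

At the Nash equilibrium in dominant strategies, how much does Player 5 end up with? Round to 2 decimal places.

For player j, contributing a unit is worthwhile iff 5.1 × (j's share) ≥ 1, i.e. iff j's share is at least 0.1961.
The shares above 0.1961 belong to Player 2 and Player 8, contributing 55 each; the remaining 6 contribute 0. Total contributed: 110.
Player 5 keeps 55 and receives 5.1 × 110 × 6/45 = 74.80 from the shared-notes effort, for a payoff of 129.80.

129.80 hours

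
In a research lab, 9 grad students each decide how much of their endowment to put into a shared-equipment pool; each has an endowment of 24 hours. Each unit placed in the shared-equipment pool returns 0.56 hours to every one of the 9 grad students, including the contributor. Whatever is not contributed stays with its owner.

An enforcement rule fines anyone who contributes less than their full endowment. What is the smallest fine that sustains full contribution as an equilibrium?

Given the others contribute fully, the best deviation is to contribute 0 (any partial contribution still incurs the fine and gives up units whose private return 0.56 is below 1).
Deviating from 24 to 0 saves 24 hours but forfeits the deviator's share of the drop in the shared-equipment pool: 0.56 × 24 = 13.44.
So the deviation gain is 24 − 13.44 = 10.56, and the fine must be at least 10.56 hours to wipe it out.

10.56 hours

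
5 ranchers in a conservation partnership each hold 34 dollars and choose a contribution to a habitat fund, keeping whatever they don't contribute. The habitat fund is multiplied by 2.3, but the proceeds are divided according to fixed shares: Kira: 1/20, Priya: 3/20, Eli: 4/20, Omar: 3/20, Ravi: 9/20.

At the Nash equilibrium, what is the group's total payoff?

A player with share s gets back 2.3·s per unit contributed, so full contribution is dominant for anyone with s > 1/2.3 = 0.4348 and zero contribution is dominant for anyone below.
Only Ravi (9/20) clears that bar, contributing 34; the remaining 4 contribute 0. Total contributed: 34.
The habitat fund pays out 2.3 × 34 = 78.20 in total (split across the unequal shares, but the aggregate is all that matters for the group sum).
The 4 free-riders keep 34 each, adding 136. Group total = 136 + 78.20 = 214.20.

214.20 dollars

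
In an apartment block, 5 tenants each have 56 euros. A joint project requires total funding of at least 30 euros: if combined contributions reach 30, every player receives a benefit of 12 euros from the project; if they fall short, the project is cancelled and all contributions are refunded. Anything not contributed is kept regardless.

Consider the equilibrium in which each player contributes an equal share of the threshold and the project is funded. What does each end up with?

Equal share of the threshold: 30/5 = 6.
At this profile no one gains by cutting their contribution: any cut drops the total below 30, the project is cancelled, contributions are refunded, and the deviator ends with 56, which is less than 56 − 6 + 12 = 62. Contributing more than 6 just wastes the excess. So contributing exactly 6 is a best response.
Each player's payoff: 56 − 6 + 12 = 62.

62 euros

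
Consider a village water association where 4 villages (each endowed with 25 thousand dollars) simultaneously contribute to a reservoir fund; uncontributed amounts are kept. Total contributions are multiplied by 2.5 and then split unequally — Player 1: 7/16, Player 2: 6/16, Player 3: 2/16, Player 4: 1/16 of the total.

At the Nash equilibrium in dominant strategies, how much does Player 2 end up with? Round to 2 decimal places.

48.44 thousand dollars

Each unit j contributes comes back to j as 2.5 × (j's share), so j prefers to contribute only if that share exceeds 1/2.5 = 0.4000; otherwise keeping the unit dominates.
Only Player 1 (7/16) clears that bar, contributing 25; the remaining 3 contribute 0. Total contributed: 25.
Player 2 keeps 25 and receives 2.5 × 25 × 6/16 = 23.44 from the reservoir fund, for a payoff of 48.44.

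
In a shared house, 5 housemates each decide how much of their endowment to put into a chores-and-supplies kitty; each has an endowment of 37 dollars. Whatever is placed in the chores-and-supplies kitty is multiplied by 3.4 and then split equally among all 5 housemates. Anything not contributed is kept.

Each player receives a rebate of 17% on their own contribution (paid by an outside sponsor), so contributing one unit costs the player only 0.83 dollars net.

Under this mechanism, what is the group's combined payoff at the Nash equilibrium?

Even with the mechanism, each unit contributed returns only (3.4/5) / 0.83 = 0.8193 per unit of net cost, so contributing nothing is still dominant.
At the Nash equilibrium no one contributes; group total payoff = 5 × 37 = 185.

185.00 dollars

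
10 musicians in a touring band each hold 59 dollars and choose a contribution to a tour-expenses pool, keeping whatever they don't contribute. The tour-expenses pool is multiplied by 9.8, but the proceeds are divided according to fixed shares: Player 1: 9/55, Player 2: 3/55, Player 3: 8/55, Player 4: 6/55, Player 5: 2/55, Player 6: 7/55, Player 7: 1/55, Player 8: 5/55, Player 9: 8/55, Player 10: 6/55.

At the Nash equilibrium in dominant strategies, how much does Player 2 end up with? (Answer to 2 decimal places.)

For player j, contributing a unit is worthwhile iff 9.8 × (j's share) ≥ 1, i.e. iff j's share is at least 0.1020.
Player 1, Player 3, Player 4, Player 6, Player 9 and Player 10 clear that bar, contributing 59 each; the remaining 4 contribute 0. Total contributed: 354.
Player 2 keeps 59 and receives 9.8 × 354 × 3/55 = 189.23 from the tour-expenses pool, for a payoff of 248.23.

248.23 dollars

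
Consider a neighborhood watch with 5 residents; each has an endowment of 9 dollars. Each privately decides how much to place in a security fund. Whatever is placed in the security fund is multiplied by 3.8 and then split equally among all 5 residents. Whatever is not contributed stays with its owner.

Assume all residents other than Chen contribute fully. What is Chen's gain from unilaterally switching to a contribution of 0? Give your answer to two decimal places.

2.16 dollars

Switching from a contribution of 9 to 0 lets Chen keep an extra 9 dollars, but lowers the security fund by 9, which costs Chen their own share of that drop: 3.8/5 × 9 = 6.84.
Net gain = 9 − 6.84 = 2.16. The private return per contributed unit (0.7600) is below 1, so free-riding is indeed the best response regardless of what the others do.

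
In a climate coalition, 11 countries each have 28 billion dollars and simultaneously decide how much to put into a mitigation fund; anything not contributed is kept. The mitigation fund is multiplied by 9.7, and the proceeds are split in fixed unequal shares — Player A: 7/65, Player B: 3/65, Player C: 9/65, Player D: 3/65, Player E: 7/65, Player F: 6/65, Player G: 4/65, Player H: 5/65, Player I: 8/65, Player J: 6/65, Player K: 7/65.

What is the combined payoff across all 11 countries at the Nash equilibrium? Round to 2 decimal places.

Each unit j contributes comes back to j as 9.7 × (j's share), so j prefers to contribute only if that share exceeds 1/9.7 = 0.1031; otherwise keeping the unit dominates.
Player A, Player C, Player E, Player I and Player K clear that bar, contributing 28 each; the remaining 6 contribute 0. Total contributed: 140.
The mitigation fund pays out 9.7 × 140 = 1358.00 in total (split across the unequal shares, but the aggregate is all that matters for the group sum).
The 6 free-riders keep 28 each, adding 168. Group total = 168 + 1358.00 = 1526.00.

1526.00 billion dollars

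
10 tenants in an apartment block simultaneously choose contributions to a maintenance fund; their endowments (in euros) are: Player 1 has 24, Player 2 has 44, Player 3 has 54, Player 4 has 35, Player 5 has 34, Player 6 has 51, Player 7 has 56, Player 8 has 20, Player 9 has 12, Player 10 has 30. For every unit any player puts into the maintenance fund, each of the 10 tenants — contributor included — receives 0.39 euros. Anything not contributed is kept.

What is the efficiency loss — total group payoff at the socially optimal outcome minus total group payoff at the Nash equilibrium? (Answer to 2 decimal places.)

1044.00 euros

The private return per contributed unit is 0.39 < 1 for everyone, so the Nash equilibrium is zero contribution and the group total is Σ E_j = 24 + 44 + 54 + 35 + 34 + 51 + 56 + 20 + 12 + 30 = 360.
Each contributed unit returns 3.900 to the group, so the social optimum is full contribution by everyone: group total = 3.900 × 360 = 1404.00.
Efficiency loss = (3.900 − 1) × 360 = 1044.00.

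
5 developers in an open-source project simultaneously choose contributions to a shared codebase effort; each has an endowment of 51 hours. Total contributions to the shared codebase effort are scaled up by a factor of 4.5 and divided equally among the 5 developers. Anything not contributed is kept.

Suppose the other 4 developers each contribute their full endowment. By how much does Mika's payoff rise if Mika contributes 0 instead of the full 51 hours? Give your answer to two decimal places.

Switching from a contribution of 51 to 0 lets Mika keep an extra 51 hours, but lowers the shared codebase effort by 51, which costs Mika their own share of that drop: 4.5/5 × 51 = 45.90.
Net gain = 51 − 45.90 = 5.10. The private return per contributed unit (0.9000) is below 1, so free-riding is indeed the best response regardless of what the others do.

5.10 hours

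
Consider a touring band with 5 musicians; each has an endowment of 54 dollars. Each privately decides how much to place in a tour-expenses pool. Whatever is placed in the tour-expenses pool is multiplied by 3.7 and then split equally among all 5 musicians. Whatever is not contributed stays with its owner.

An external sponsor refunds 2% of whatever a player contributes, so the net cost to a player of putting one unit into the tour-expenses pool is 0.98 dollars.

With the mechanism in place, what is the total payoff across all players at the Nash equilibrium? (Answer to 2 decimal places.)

Even with the mechanism, each unit contributed returns only (3.7/5) / 0.98 = 0.7551 per unit of net cost, so contributing nothing is still dominant.
Everyone keeps their endowment and the group total is 5 × 54 = 270.

270.00 dollars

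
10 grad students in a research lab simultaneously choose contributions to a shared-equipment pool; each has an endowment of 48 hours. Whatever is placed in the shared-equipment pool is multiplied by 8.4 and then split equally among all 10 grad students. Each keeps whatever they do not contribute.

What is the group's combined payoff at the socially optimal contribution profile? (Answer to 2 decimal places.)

Each contributed unit returns 8.400 to the group as a whole (0.8400 to each of 10 players), which exceeds 1, so the social optimum is full contribution: group total = 8.400 × 480 = 4032.00.

4032.00 hours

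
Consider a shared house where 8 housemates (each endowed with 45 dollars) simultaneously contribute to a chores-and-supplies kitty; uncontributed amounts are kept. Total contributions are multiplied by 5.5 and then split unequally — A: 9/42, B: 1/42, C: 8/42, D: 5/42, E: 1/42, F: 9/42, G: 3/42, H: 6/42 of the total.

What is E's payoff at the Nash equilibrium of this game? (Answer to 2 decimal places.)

For player j, contributing a unit is worthwhile iff 5.5 × (j's share) ≥ 1, i.e. iff j's share is at least 0.1818.
The shares above 0.1818 belong to A, C and F, contributing 45 each; the remaining 5 contribute 0. Total contributed: 135.
E keeps 45 and receives 5.5 × 135 × 1/42 = 17.68 from the chores-and-supplies kitty, for a payoff of 62.68.

62.68 dollars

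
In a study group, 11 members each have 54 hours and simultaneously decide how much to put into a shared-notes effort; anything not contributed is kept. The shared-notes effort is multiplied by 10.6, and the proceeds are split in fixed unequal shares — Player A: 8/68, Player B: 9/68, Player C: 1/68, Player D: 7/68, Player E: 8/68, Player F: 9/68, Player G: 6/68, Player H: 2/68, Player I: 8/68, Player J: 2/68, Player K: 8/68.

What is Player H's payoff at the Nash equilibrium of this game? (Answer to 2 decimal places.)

171.85 hours

For player j, contributing a unit is worthwhile iff 10.6 × (j's share) ≥ 1, i.e. iff j's share is at least 0.0943.
The shares above 0.0943 belong to Player A, Player B, Player D, Player E, Player F, Player I and Player K, contributing 54 each; the remaining 4 contribute 0. Total contributed: 378.
Player H keeps 54 and receives 10.6 × 378 × 2/68 = 117.85 from the shared-notes effort, for a payoff of 171.85.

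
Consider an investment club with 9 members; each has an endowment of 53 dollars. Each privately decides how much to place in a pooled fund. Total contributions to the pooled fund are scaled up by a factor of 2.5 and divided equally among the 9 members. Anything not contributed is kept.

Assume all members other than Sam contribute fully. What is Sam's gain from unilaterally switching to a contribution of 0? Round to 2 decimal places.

38.28 dollars

Switching from a contribution of 53 to 0 lets Sam keep an extra 53 dollars, but lowers the pooled fund by 53, which costs Sam their own share of that drop: 2.5/9 × 53 = 14.72.
Net gain = 53 − 14.72 = 38.28. The private return per contributed unit (0.2778) is below 1, so free-riding is indeed the best response regardless of what the others do.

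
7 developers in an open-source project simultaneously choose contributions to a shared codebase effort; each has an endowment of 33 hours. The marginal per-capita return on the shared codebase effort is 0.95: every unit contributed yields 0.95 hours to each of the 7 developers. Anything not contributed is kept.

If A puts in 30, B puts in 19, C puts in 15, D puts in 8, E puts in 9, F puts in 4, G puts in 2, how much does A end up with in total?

Total contributed: 30 + 19 + 15 + 8 + 9 + 4 + 2 = 87.
Each receives 0.95 × 87 = 82.65 from the shared codebase effort.
A keeps 33 − 30 = 3, so A's payoff is 3 + 82.65 = 85.65.

85.65 hours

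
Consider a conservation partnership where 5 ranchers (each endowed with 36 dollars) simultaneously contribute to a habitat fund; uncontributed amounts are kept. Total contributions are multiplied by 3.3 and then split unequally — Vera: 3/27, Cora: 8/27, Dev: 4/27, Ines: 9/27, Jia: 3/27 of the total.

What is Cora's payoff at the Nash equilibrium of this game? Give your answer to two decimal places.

71.20 dollars

For player j, contributing a unit is worthwhile iff 3.3 × (j's share) ≥ 1, i.e. iff j's share is at least 0.3030.
Ines alone (share 9/27) is above the threshold, contributing 36; the remaining 4 contribute 0. Total contributed: 36.
Cora keeps 36 and receives 3.3 × 36 × 8/27 = 35.20 from the habitat fund, for a payoff of 71.20.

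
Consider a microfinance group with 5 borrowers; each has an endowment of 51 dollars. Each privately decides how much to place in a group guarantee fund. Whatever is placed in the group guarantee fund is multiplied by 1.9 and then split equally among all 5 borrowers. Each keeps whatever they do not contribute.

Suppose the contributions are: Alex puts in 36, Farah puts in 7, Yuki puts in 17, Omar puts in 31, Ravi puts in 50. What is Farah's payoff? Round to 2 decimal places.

Total contributed: 36 + 7 + 17 + 31 + 50 = 141.
Each receives 1.9 × 141 / 5 = 53.58 from the group guarantee fund.
Farah keeps 51 − 7 = 44, so Farah's payoff is 44 + 53.58 = 97.58.

97.58 dollars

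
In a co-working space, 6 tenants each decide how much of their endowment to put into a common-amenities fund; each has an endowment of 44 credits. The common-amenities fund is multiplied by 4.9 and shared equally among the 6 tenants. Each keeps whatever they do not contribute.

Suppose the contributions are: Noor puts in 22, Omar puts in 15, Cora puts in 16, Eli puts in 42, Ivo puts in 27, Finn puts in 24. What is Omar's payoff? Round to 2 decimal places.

148.23 credits

Total contributed: 22 + 15 + 16 + 42 + 27 + 24 = 146.
Each receives 4.9 × 146 / 6 = 119.23 from the common-amenities fund.
Omar keeps 44 − 15 = 29, so Omar's payoff is 29 + 119.23 = 148.23.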